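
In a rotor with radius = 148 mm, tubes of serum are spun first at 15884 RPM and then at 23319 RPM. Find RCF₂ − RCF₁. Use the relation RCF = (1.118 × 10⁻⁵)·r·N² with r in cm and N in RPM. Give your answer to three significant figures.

48200 g

r = 148 mm = 14.8 cm
RCF₁ = 1.118 × 10⁻⁵ × 14.8 × (15884)² = 1.118 × 10⁻⁵ × 14.8 × 252,301,456 ≈ 41,746.8 × g
RCF₂ = 1.118 × 10⁻⁵ × 14.8 × (23319)² = 1.118 × 10⁻⁵ × 14.8 × 543,775,761 ≈ 89,975.3 × g
Increase = 89,975.3 − 41,746.8 = 48,228.5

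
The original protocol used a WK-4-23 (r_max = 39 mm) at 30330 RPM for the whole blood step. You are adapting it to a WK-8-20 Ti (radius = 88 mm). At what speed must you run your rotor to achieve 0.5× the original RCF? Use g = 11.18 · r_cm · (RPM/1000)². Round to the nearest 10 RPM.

≈ 14280 RPM

Original rotor: r = 39 mm = 3.9 cm
RCF = 11.18 × r × (N/1000)²
RCF_original = 11.18 × 3.9 × (30.33)² = 11.18 × 3.9 × 919.9089 ≈ 40,109.9 × g
Target RCF = 0.5 × 40,109.9 ≈ 20,055 × g
Your rotor: r = 88 mm = 8.8 cm
20,055 = 11.18 × 8.8 × (N/1000)²
(N/1000)² = 20,055 / 98.384 = 203.8441
N = 1000 × √203.8441 ≈ 14,277.4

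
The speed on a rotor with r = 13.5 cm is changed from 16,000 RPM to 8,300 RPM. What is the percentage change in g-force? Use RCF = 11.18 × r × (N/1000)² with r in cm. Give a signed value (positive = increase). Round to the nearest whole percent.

-73%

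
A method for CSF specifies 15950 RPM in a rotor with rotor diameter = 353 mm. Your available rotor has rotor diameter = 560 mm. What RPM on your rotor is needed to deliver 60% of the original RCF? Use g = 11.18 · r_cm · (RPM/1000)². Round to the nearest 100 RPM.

≈ 9800 RPM

Original rotor: r = 353 mm / 2 = 176.5 mm = 17.65 cm
RCF = 11.18 × r × (N/1000)²
RCF_original = 11.18 × 17.65 × (15.95)² = 11.18 × 17.65 × 254.4025 ≈ 50,200.5 × g
Target RCF = 0.6 × 50,200.5 ≈ 30,120.3 × g
Your rotor: r = 560 mm / 2 = 280 mm = 28 cm
30,120.3 = 11.18 × 28 × (N/1000)²
(N/1000)² = 30,120.3 / 313.04 = 96.21869
N = 1000 × √96.21869 ≈ 9,809.1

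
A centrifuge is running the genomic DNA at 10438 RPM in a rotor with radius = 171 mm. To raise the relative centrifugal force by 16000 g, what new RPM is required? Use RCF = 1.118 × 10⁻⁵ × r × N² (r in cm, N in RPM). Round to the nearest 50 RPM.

≈ 13900 RPM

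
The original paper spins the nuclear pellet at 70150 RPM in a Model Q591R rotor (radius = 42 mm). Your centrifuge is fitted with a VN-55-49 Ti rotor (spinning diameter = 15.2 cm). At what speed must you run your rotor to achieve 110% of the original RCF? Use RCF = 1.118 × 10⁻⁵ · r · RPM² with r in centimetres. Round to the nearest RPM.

54694 RPM

Original rotor: r = 42 mm = 4.2 cm
RCF_original = 1.118 × 10⁻⁵ × 4.2 × (70150)² = 1.118 × 10⁻⁵ × 4.2 × 4,921,022,500 ≈ 231,071.5 × g
Target RCF = 1.1 × 231,071.5 ≈ 254,178.7 × g
Your rotor: r = 15.2 / 2 = 7.6 cm
254,178.7 = 1.118 × 10⁻⁵ × 7.6 × N²
N² = 254,178.7 / (8.4968 × 10⁻⁵) = 2,991,463,845
N ≈ √2,991,463,845 ≈ 54,694.3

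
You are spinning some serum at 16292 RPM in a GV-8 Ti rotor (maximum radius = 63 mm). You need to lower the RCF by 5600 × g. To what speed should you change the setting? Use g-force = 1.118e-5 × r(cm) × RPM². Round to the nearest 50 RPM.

N₂ ≈ 13650 RPM

r = 63 mm = 6.3 cm
Current RCF = 1.118 × 10⁻⁵ × 6.3 × (16292)² = 1.118 × 10⁻⁵ × 6.3 × 265,429,264 ≈ 18,695.2 × g
Target RCF = 18,695.2 − 5,600 = 13,095.2 × g
N² = 13,095.2 / (7.0434 × 10⁻⁵) = 185,921,572
N ≈ √185,921,572 ≈ 13,635.3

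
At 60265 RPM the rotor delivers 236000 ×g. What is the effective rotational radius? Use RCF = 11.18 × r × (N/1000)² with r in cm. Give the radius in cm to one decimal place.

236000 = 11.18 × r × (60.265)²
r = 236000 / (11.18 × 3631.870225) = 236000 / 40604.31 ≈ 5.812 cm

r ≈ 5.8 cm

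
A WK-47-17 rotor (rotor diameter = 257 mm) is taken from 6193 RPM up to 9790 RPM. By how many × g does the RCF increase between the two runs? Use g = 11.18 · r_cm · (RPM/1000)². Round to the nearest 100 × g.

r = 257 mm / 2 = 128.5 mm = 12.85 cm
RCF₁ = 11.18 × 12.85 × (6.193)² = 11.18 × 12.85 × 38.353249 ≈ 5,509.9 × g
RCF₂ = 11.18 × 12.85 × (9.79)² = 11.18 × 12.85 × 95.8441 ≈ 13,769.3 × g
Increase = 13,769.3 − 5,509.9 = 8,259.4

≈ 8300 × g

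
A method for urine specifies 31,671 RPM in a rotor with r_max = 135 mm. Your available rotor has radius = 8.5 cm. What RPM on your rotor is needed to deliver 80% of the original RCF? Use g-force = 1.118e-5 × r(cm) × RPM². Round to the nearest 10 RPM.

Original rotor: r = 135 mm = 13.5 cm
RCF = 1.118 × 10⁻⁵ × r × N²
RCF_original = 1.118 × 10⁻⁵ × 13.5 × (31671)² = 1.118 × 10⁻⁵ × 13.5 × 1,003,052,241 ≈ 151,390.7 × g
Target RCF = 0.8 × 151,390.7 ≈ 121,112.6 × g
121,112.6 = 1.118 × 10⁻⁵ × 8.5 × N²
N² = 121,112.6 / (9.503 × 10⁻⁵) = 1,274,467,010
N ≈ √1,274,467,010 ≈ 35,699.7

35700 RPM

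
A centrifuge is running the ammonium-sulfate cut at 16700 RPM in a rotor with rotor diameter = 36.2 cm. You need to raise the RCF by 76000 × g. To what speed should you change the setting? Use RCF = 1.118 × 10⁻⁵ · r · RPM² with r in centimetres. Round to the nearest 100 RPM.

r = 36.2 / 2 = 18.1 cm
Current RCF = 1.118 × 10⁻⁵ × 18.1 × (16700)² = 1.118 × 10⁻⁵ × 18.1 × 278,890,000 ≈ 56,435.6 × g
Target RCF = 56,435.6 + 76,000 = 132,435.6 × g
N² = 132,435.6 / (20.2358 × 10⁻⁵) = 654,461,894
N ≈ √654,461,894 ≈ 25,582.5

N₂ ≈ 25600 RPM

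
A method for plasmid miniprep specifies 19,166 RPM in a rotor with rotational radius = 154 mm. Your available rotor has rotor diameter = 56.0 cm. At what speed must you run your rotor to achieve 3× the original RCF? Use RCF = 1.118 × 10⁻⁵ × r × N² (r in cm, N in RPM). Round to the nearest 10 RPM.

Original rotor: r = 154 mm = 15.4 cm
RCF_original = 1.118 × 10⁻⁵ × 15.4 × (19166)² = 1.118 × 10⁻⁵ × 15.4 × 367,335,556 ≈ 63,244.9 × g
Target RCF = 3 × 63,244.9 ≈ 189,734.7 × g
Your rotor: r = 56.0 / 2 = 28 cm
189,734.7 = 1.118 × 10⁻⁵ × 28 × N²
N² = 189,734.7 / (31.304 × 10⁻⁵) = 606,103,693
N ≈ √606,103,693 ≈ 24,619.2

≈ 24620 RPM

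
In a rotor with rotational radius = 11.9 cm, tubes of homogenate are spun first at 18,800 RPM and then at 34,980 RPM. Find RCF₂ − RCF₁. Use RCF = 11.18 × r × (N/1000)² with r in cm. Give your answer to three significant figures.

RCF₁ = 11.18 × 11.9 × (18.8)² = 11.18 × 11.9 × 353.44 ≈ 47,022.4 × g
RCF₂ = 11.18 × 11.9 × (34.98)² = 11.18 × 11.9 × 1,223.6004 ≈ 162,790.2 × g
Increase = 162,790.2 − 47,022.4 = 115,767.8

116000 g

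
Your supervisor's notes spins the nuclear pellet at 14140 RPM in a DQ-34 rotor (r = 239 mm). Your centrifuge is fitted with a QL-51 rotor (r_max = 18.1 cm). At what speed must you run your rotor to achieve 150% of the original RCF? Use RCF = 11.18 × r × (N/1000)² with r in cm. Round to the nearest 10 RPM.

≈ 19900 RPM

Original rotor: r = 239 mm = 23.9 cm
RCF_original = 11.18 × 23.9 × (14.14)² = 11.18 × 23.9 × 199.9396 ≈ 53,424.3 × g
Target RCF = 1.5 × 53,424.3 ≈ 80,136.5 × g
80,136.5 = 11.18 × 18.1 × (N/1000)²
(N/1000)² = 80,136.5 / 202.358 = 396.0135
N = 1000 × √396.0135 ≈ 19,900.1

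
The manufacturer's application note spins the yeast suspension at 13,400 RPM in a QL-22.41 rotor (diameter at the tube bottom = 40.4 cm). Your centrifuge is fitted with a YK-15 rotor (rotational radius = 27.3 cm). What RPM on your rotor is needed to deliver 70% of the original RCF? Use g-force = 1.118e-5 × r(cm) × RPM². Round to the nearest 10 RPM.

≈ 9640 RPM

Original rotor: r = 40.4 / 2 = 20.2 cm
RCF_original = 1.118 × 10⁻⁵ × 20.2 × (13400)² = 1.118 × 10⁻⁵ × 20.2 × 179,560,000 ≈ 40,551.1 × g
Target RCF = 0.7 × 40,551.1 ≈ 28,385.8 × g
28,385.8 = 1.118 × 10⁻⁵ × 27.3 × N²
N² = 28,385.8 / (30.5214 × 10⁻⁵) = 93,002,942
N ≈ √93,002,942 ≈ 9,643.8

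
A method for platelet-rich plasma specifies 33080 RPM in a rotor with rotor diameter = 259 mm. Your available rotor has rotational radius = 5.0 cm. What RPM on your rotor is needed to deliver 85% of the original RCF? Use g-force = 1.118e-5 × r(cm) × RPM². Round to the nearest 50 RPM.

Original rotor: r = 259 mm / 2 = 129.5 mm = 12.95 cm
RCF = 1.118 × 10⁻⁵ × r × N²
RCF_original = 1.118 × 10⁻⁵ × 12.95 × (33080)² = 1.118 × 10⁻⁵ × 12.95 × 1,094,286,400 ≈ 158,431.9 × g
Target RCF = 0.85 × 158,431.9 ≈ 134,667.1 × g
134,667.1 = 1.118 × 10⁻⁵ × 5 × N²
N² = 134,667.1 / (5.59 × 10⁻⁵) = 2,409,071,556
N ≈ √2,409,071,556 ≈ 49,082.3

≈ 49100 RPM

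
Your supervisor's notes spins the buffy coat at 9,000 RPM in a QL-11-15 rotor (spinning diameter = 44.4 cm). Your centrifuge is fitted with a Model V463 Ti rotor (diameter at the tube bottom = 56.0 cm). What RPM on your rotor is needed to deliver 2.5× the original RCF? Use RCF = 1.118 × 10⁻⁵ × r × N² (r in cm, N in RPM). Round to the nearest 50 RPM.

Original rotor: r = 44.4 / 2 = 22.2 cm
RCF_original = 1.118 × 10⁻⁵ × 22.2 × (9000)² = 1.118 × 10⁻⁵ × 22.2 × 81,000,000 ≈ 20,103.9 × g
Target RCF = 2.5 × 20,103.9 ≈ 50,259.8 × g
Your rotor: r = 56.0 / 2 = 28 cm
50,259.8 = 1.118 × 10⁻⁵ × 28 × N²
N² = 50,259.8 / (31.304 × 10⁻⁵) = 160,553,923
N ≈ √160,553,923 ≈ 12,671.0

≈ 12650 RPM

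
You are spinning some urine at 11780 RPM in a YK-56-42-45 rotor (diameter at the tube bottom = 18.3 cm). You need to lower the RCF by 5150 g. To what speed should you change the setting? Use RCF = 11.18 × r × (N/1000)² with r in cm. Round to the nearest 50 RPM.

9400 RPM

r = 18.3 / 2 = 9.15 cm
Current RCF = 11.18 × 9.15 × (11.78)² = 11.18 × 9.15 × 138.7684 ≈ 14,195.6 × g
Target RCF = 14,195.6 − 5,150 = 9,045.6 × g
(N/1000)² = 9,045.6 / 102.297 = 88.42488
N = 1000 × √88.42488 ≈ 9,403.5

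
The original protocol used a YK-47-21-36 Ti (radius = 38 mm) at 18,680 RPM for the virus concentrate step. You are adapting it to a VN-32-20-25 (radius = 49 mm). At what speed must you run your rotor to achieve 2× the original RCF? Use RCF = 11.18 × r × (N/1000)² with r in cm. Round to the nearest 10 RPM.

23260 RPM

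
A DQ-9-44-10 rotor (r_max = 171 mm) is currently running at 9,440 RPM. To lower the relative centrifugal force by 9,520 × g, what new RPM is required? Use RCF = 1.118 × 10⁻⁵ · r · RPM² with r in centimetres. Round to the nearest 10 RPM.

r = 171 mm = 17.1 cm
Current RCF = 1.118 × 10⁻⁵ × 17.1 × (9440)² = 1.118 × 10⁻⁵ × 17.1 × 89,113,600 ≈ 17,036.6 × g
Target RCF = 17,036.6 − 9,520 = 7,516.6 × g
N² = 7,516.6 / (19.1178 × 10⁻⁵) = 39,317,285
N ≈ √39,317,285 ≈ 6,270.3

N₂ ≈ 6270 RPM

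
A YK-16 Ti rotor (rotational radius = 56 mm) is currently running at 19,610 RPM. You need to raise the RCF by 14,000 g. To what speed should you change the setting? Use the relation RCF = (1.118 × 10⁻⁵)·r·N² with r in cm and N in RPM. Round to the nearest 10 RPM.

r = 56 mm = 5.6 cm
Current RCF = 1.118 × 10⁻⁵ × 5.6 × (19610)² = 1.118 × 10⁻⁵ × 5.6 × 384,552,100 ≈ 24,076 × g
Target RCF = 24,076 + 14,000 = 38,076 × g
N² = 38,076 / (6.2608 × 10⁻⁵) = 608,165,091
N ≈ √608,165,091 ≈ 24,661.0

N₂ ≈ 24660 RPM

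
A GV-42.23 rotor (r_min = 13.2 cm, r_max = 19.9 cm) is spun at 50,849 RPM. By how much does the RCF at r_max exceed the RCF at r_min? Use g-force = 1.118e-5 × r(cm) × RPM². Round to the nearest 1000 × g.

≈ 194000 × g

RCF_max = 1.118 × 10⁻⁵ × 19.9 × (50849)² = 1.118 × 10⁻⁵ × 19.9 × 2,585,620,801 ≈ 575,254.1 × g
RCF_min = 1.118 × 10⁻⁵ × 13.2 × (50849)² = 1.118 × 10⁻⁵ × 13.2 × 2,585,620,801 ≈ 381,575.6 × g
ΔRCF = 575,254.1 − 381,575.6 = 193,678.5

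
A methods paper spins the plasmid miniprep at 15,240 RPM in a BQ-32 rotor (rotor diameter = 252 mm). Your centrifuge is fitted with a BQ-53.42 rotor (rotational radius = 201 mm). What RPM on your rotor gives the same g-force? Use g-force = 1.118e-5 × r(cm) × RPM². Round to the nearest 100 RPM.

12100 RPM

Original rotor: r = 252 mm / 2 = 126 mm = 12.6 cm
RCF_original = 1.118 × 10⁻⁵ × 12.6 × (15240)² = 1.118 × 10⁻⁵ × 12.6 × 232,257,600 ≈ 32,717.7 × g
Your rotor: r = 201 mm = 20.1 cm
32,717.7 = 1.118 × 10⁻⁵ × 20.1 × N²
N² = 32,717.7 / (22.4718 × 10⁻⁵) = 145,594,478
N ≈ √145,594,478 ≈ 12,066.3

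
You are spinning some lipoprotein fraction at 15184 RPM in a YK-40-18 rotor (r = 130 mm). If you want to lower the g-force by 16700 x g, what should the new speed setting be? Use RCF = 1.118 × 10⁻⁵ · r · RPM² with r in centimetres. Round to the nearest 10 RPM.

r = 130 mm = 13.0 cm
Current RCF = 1.118 × 10⁻⁵ × 13 × (15184)² = 1.118 × 10⁻⁵ × 13 × 230,553,856 ≈ 33,508.7 × g
Target RCF = 33,508.7 − 16,700 = 16,808.7 × g
N² = 16,808.7 / (14.534 × 10⁻⁵) = 115,650,888
N ≈ √115,650,888 ≈ 10,754.1

≈ 10750 RPM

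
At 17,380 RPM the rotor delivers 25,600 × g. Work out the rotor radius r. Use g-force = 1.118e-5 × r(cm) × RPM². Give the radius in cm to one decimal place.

7.6 cm

25600 = 1.118 × 10⁻⁵ × r × (17380)²
r = 25600 / (1.118 × 10⁻⁵ × 302,064,400) = 25600 / 3377.08 ≈ 7.581 cm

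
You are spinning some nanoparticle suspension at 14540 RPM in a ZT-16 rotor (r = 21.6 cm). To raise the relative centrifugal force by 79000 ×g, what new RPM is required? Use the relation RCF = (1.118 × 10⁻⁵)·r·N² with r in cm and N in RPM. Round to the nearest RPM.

N₂ ≈ 23207 RPM

Current RCF = 1.118 × 10⁻⁵ × 21.6 × (14540)² = 1.118 × 10⁻⁵ × 21.6 × 211,411,600 ≈ 51,053.4 × g
Target RCF = 51,053.4 + 79,000 = 130,053.4 × g
N² = 130,053.4 / (24.1488 × 10⁻⁵) = 538,550,156
N ≈ √538,550,156 ≈ 23,206.7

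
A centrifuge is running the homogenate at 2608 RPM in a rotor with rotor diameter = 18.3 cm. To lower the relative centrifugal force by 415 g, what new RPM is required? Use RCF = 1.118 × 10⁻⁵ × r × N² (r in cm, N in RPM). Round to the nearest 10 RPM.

1660 RPM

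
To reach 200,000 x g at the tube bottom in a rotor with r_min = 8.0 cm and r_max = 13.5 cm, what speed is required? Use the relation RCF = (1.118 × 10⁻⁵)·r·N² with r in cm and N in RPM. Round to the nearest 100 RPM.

Use r_max = 13.5 cm.
200,000 = 1.118 × 10⁻⁵ × 13.5 × N²
N² = 200,000 / (15.093 × 10⁻⁵) = 1,325,117,604
N ≈ √1,325,117,604 ≈ 36,402.2

36400 RPM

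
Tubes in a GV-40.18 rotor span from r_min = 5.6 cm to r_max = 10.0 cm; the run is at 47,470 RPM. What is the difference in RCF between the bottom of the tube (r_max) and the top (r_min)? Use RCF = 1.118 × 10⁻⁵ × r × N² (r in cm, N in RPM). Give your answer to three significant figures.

RCF_max = 1.118 × 10⁻⁵ × 10 × (47470)² = 1.118 × 10⁻⁵ × 10 × 2,253,400,900 ≈ 251,930.2 × g
RCF_min = 1.118 × 10⁻⁵ × 5.6 × (47470)² = 1.118 × 10⁻⁵ × 5.6 × 2,253,400,900 ≈ 141,080.9 × g
ΔRCF = 251,930.2 − 141,080.9 = 110,849.3

≈ 111000 g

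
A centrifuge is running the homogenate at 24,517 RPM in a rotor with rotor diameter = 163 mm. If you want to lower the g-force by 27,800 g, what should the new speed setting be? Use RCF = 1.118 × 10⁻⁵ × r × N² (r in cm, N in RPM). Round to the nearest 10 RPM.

17200 RPM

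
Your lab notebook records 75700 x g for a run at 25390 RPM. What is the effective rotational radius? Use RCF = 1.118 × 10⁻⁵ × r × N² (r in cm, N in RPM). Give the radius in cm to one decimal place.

≈ 10.5 cm

75700 = 1.118 × 10⁻⁵ × r × (25390)²
r = 75700 / (1.118 × 10⁻⁵ × 644,652,100) = 75700 / 7207.21 ≈ 10.503 cm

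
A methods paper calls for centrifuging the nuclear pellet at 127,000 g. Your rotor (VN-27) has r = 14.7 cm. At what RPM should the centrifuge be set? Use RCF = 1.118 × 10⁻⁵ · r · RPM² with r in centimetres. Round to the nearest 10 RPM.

27800 RPM

127,000 = 1.118 × 10⁻⁵ × 14.7 × N²
N² = 127,000 / (16.4346 × 10⁻⁵) = 772,759,909
N ≈ √772,759,909 ≈ 27,798.6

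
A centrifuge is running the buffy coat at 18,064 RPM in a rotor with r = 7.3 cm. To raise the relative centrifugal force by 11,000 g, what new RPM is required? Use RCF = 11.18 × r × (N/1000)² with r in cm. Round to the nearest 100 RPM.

Current RCF = 11.18 × 7.3 × (18.064)² = 11.18 × 7.3 × 326.308096 ≈ 26,631.3 × g
Target RCF = 26,631.3 + 11,000 = 37,631.3 × g
(N/1000)² = 37,631.3 / 81.614 = 461.0888
N = 1000 × √461.0888 ≈ 21,473.0

N₂ ≈ 21500 RPM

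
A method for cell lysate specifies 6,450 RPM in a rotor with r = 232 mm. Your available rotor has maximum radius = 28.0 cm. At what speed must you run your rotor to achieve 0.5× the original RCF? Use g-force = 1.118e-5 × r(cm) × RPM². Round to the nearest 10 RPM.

Original rotor: r = 232 mm = 23.2 cm
RCF_original = 1.118 × 10⁻⁵ × 23.2 × (6450)² = 1.118 × 10⁻⁵ × 23.2 × 41,602,500 ≈ 10,790.7 × g
Target RCF = 0.5 × 10,790.7 ≈ 5,395.4 × g
5,395.4 = 1.118 × 10⁻⁵ × 28 × N²
N² = 5,395.4 / (31.304 × 10⁻⁵) = 17,235,497
N ≈ √17,235,497 ≈ 4,151.6

≈ 4150 RPM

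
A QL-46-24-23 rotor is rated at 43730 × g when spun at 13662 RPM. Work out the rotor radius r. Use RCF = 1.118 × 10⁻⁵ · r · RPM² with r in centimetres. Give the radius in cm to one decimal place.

RCF = 1.118 × 10⁻⁵ × r × N²
43730 = 1.118 × 10⁻⁵ × r × (13662)²
r = 43730 / (1.118 × 10⁻⁵ × 186,650,244) = 43730 / 2086.75 ≈ 20.956 cm

≈ 21.0 cm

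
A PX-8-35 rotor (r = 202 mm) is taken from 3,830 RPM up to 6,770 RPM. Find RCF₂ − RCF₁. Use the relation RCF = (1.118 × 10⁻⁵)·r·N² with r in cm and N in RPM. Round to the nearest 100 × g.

7000 × g

r = 202 mm = 20.2 cm
RCF₁ = 1.118 × 10⁻⁵ × 20.2 × (3830)² = 1.118 × 10⁻⁵ × 20.2 × 14,668,900 ≈ 3,312.8 × g
RCF₂ = 1.118 × 10⁻⁵ × 20.2 × (6770)² = 1.118 × 10⁻⁵ × 20.2 × 45,832,900 ≈ 10,350.7 × g
Increase = 10,350.7 − 3,312.8 = 7,037.9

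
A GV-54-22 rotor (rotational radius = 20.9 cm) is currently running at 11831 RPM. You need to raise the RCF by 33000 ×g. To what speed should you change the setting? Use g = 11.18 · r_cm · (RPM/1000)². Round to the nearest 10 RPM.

Current RCF = 11.18 × 20.9 × (11.831)² = 11.18 × 20.9 × 139.972561 ≈ 32,706.3 × g
Target RCF = 32,706.3 + 33,000 = 65,706.3 × g
(N/1000)² = 65,706.3 / 233.662 = 281.2023
N = 1000 × √281.2023 ≈ 16,769.1

≈ 16770 RPM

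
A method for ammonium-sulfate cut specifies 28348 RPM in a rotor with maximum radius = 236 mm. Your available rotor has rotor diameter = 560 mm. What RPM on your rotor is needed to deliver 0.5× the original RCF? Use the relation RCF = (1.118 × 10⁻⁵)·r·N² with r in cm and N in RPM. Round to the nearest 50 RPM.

≈ 18400 RPM

Original rotor: r = 236 mm = 23.6 cm
RCF = 1.118 × 10⁻⁵ × r × N²
RCF_original = 1.118 × 10⁻⁵ × 23.6 × (28348)² = 1.118 × 10⁻⁵ × 23.6 × 803,609,104 ≈ 212,030.7 × g
Target RCF = 0.5 × 212,030.7 ≈ 106,015.4 × g
Your rotor: r = 560 mm / 2 = 280 mm = 28 cm
106,015.4 = 1.118 × 10⁻⁵ × 28 × N²
N² = 106,015.4 / (31.304 × 10⁻⁵) = 338,664,068
N ≈ √338,664,068 ≈ 18,402.8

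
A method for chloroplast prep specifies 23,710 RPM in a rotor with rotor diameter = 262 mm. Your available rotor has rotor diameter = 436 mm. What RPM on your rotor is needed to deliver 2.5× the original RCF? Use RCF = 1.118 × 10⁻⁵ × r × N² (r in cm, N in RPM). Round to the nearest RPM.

≈ 29061 RPM

Original rotor: r = 262 mm / 2 = 131 mm = 13.1 cm
RCF_original = 1.118 × 10⁻⁵ × 13.1 × (23710)² = 1.118 × 10⁻⁵ × 13.1 × 562,164,100 ≈ 82,333.4 × g
Target RCF = 2.5 × 82,333.4 ≈ 205,833.5 × g
Your rotor: r = 436 mm / 2 = 218 mm = 21.8 cm
205,833.5 = 1.118 × 10⁻⁵ × 21.8 × N²
N² = 205,833.5 / (24.3724 × 10⁻⁵) = 844,535,212
N ≈ √844,535,212 ≈ 29,060.9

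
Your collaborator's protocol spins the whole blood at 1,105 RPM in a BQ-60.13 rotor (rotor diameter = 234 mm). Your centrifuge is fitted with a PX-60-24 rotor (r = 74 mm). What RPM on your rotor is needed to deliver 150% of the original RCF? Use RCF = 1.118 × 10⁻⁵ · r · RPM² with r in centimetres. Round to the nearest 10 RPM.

1700 RPM

Original rotor: r = 234 mm / 2 = 117 mm = 11.7 cm
RCF = 1.118 × 10⁻⁵ × r × N²
RCF_original = 1.118 × 10⁻⁵ × 11.7 × (1105)² = 1.118 × 10⁻⁵ × 11.7 × 1,221,025 ≈ 159.7 × g
Target RCF = 1.5 × 159.7 ≈ 239.5 × g
Your rotor: r = 74 mm = 7.4 cm
239.5 = 1.118 × 10⁻⁵ × 7.4 × N²
N² = 239.5 / (8.2732 × 10⁻⁵) = 2,894,890
N ≈ √2,894,890 ≈ 1,701.4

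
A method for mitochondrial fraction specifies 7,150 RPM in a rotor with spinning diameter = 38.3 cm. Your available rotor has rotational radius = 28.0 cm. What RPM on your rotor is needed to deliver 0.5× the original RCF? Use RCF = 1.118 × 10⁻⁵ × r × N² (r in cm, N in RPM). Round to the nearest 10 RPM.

Original rotor: r = 38.3 / 2 = 19.15 cm
RCF_original = 1.118 × 10⁻⁵ × 19.15 × (7150)² = 1.118 × 10⁻⁵ × 19.15 × 51,122,500 ≈ 10,945.2 × g
Target RCF = 0.5 × 10,945.2 ≈ 5,472.6 × g
5,472.6 = 1.118 × 10⁻⁵ × 28 × N²
N² = 5,472.6 / (31.304 × 10⁻⁵) = 17,482,111
N ≈ √17,482,111 ≈ 4,181.2

≈ 4180 RPM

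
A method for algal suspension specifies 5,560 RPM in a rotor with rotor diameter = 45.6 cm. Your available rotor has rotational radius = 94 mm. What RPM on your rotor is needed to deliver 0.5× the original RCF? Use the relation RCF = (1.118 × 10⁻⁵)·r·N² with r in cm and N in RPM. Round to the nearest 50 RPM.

≈ 6100 RPM

Original rotor: r = 45.6 / 2 = 22.8 cm
RCF_original = 1.118 × 10⁻⁵ × 22.8 × (5560)² = 1.118 × 10⁻⁵ × 22.8 × 30,913,600 ≈ 7,880 × g
Target RCF = 0.5 × 7,880 ≈ 3,940 × g
Your rotor: r = 94 mm = 9.4 cm
3,940 = 1.118 × 10⁻⁵ × 9.4 × N²
N² = 3,940 / (10.5092 × 10⁻⁵) = 37,490,960
N ≈ √37,490,960 ≈ 6,123.0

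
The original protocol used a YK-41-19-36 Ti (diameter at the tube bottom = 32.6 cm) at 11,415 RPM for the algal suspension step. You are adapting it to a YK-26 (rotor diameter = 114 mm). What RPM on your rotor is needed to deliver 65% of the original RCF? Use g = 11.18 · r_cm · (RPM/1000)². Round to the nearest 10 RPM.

≈ 15560 RPM

Original rotor: r = 32.6 / 2 = 16.3 cm
RCF_original = 11.18 × 16.3 × (11.415)² = 11.18 × 16.3 × 130.302225 ≈ 23,745.5 × g
Target RCF = 0.65 × 23,745.5 ≈ 15,434.6 × g
Your rotor: r = 114 mm / 2 = 57 mm = 5.7 cm
15,434.6 = 11.18 × 5.7 × (N/1000)²
(N/1000)² = 15,434.6 / 63.726 = 242.2026
N = 1000 × √242.2026 ≈ 15,562.9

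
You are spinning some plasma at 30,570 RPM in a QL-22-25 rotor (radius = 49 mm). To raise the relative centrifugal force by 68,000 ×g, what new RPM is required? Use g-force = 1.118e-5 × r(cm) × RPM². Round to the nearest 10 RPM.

N₂ ≈ 46650 RPM

r = 49 mm = 4.9 cm
Current RCF = 1.118 × 10⁻⁵ × 4.9 × (30570)² = 1.118 × 10⁻⁵ × 4.9 × 934,524,900 ≈ 51,195.1 × g
Target RCF = 51,195.1 + 68,000 = 119,195.1 × g
N² = 119,195.1 / (5.4782 × 10⁻⁵) = 2,175,807,747
N ≈ √2,175,807,747 ≈ 46,645.6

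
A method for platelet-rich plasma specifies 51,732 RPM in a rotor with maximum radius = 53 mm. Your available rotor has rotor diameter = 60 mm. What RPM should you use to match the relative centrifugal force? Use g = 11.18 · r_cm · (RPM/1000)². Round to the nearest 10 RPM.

Original rotor: r = 53 mm = 5.3 cm
RCF_original = 11.18 × 5.3 × (51.732)² = 11.18 × 5.3 × 2,676.199824 ≈ 158,575.5 × g
Your rotor: r = 60 mm / 2 = 30 mm = 3 cm
158,575.5 = 11.18 × 3 × (N/1000)²
(N/1000)² = 158,575.5 / 33.54 = 4727.952
N = 1000 × √4727.952 ≈ 68,760.1

68760 RPM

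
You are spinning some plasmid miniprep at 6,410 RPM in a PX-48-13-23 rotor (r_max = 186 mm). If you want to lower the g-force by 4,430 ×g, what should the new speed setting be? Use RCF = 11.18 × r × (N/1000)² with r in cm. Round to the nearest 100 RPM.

r = 186 mm = 18.6 cm
Current RCF = 11.18 × 18.6 × (6.41)² = 11.18 × 18.6 × 41.0881 ≈ 8,544.2 × g
Target RCF = 8,544.2 − 4,430 = 4,114.2 × g
(N/1000)² = 4,114.2 / 207.948 = 19.78475
N = 1000 × √19.78475 ≈ 4,448.0

N₂ ≈ 4400 RPM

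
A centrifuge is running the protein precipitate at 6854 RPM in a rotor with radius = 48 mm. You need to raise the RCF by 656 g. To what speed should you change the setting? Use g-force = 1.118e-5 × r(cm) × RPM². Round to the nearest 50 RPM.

N₂ ≈ 7700 RPM

r = 48 mm = 4.8 cm
Current RCF = 1.118 × 10⁻⁵ × 4.8 × (6854)² = 1.118 × 10⁻⁵ × 4.8 × 46,977,316 ≈ 2,521 × g
Target RCF = 2,521 + 656 = 3,177 × g
N² = 3,177 / (5.3664 × 10⁻⁵) = 59,201,699
N ≈ √59,201,699 ≈ 7,694.3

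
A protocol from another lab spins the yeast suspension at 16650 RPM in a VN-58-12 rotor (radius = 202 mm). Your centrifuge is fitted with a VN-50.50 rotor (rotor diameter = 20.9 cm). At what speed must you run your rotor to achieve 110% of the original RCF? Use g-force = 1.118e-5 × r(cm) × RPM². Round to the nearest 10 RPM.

Original rotor: r = 202 mm = 20.2 cm
RCF_original = 1.118 × 10⁻⁵ × 20.2 × (16650)² = 1.118 × 10⁻⁵ × 20.2 × 277,222,500 ≈ 62,606.8 × g
Target RCF = 1.1 × 62,606.8 ≈ 68,867.5 × g
Your rotor: r = 20.9 / 2 = 10.45 cm
68,867.5 = 1.118 × 10⁻⁵ × 10.45 × N²
N² = 68,867.5 / (11.6831 × 10⁻⁵) = 589,462,557
N ≈ √589,462,557 ≈ 24,278.8

24280 RPM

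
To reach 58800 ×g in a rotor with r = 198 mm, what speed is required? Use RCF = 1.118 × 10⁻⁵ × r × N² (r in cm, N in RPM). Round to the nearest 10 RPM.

≈ 16300 RPM

r = 198 mm = 19.8 cm
RCF = 1.118 × 10⁻⁵ × r × N²
58,800 = 1.118 × 10⁻⁵ × 19.8 × N²
N² = 58,800 / (22.1364 × 10⁻⁵) = 265,625,847
N ≈ √265,625,847 ≈ 16,298.0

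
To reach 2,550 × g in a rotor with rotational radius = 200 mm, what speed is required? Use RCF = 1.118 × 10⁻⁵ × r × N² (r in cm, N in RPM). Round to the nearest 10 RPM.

≈ 3380 RPM

r = 200 mm = 20.0 cm
2,550 = 1.118 × 10⁻⁵ × 20 × N²
N² = 2,550 / (22.36 × 10⁻⁵) = 11,404,293
N ≈ √11,404,293 ≈ 3,377.0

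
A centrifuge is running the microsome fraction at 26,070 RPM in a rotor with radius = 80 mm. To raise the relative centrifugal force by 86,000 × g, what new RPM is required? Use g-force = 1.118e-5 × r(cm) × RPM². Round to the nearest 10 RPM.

40510 RPM

r = 80 mm = 8.0 cm
Current RCF = 1.118 × 10⁻⁵ × 8 × (26070)² = 1.118 × 10⁻⁵ × 8 × 679,644,900 ≈ 60,787.4 × g
Target RCF = 60,787.4 + 86,000 = 146,787.4 × g
N² = 146,787.4 / (8.944 × 10⁻⁵) = 1,641,182,916
N ≈ √1,641,182,916 ≈ 40,511.5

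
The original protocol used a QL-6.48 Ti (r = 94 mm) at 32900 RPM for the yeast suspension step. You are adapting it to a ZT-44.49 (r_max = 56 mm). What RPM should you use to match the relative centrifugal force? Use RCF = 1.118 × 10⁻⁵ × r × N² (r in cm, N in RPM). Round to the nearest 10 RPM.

Original rotor: r = 94 mm = 9.4 cm
RCF_original = 1.118 × 10⁻⁵ × 9.4 × (32900)² = 1.118 × 10⁻⁵ × 9.4 × 1,082,410,000 ≈ 113,752.6 × g
Your rotor: r = 56 mm = 5.6 cm
113,752.6 = 1.118 × 10⁻⁵ × 5.6 × N²
N² = 113,752.6 / (6.2608 × 10⁻⁵) = 1,816,901,993
N ≈ √1,816,901,993 ≈ 42,625.1

≈ 42630 RPM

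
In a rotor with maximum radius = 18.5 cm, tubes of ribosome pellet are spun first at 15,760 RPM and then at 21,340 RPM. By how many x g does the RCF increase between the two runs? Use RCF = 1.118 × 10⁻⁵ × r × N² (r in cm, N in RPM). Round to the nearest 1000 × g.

43000 x g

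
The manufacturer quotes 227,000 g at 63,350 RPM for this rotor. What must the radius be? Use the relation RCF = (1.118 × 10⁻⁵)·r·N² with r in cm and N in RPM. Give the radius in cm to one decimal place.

≈ 5.1 cm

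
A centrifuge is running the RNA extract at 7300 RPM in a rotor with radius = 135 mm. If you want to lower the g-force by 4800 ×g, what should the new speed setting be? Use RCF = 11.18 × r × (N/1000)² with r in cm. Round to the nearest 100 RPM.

r = 135 mm = 13.5 cm
Current RCF = 11.18 × 13.5 × (7.3)² = 11.18 × 13.5 × 53.29 ≈ 8,043.1 × g
Target RCF = 8,043.1 − 4,800 = 3,243.1 × g
(N/1000)² = 3,243.1 / 150.93 = 21.48744
N = 1000 × √21.48744 ≈ 4,635.5

≈ 4600 RPM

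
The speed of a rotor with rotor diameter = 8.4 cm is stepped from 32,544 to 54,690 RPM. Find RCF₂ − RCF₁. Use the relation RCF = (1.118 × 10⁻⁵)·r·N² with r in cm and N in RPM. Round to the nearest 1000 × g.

r = 8.4 / 2 = 4.2 cm
RCF₁ = 1.118 × 10⁻⁵ × 4.2 × (32544)² = 1.118 × 10⁻⁵ × 4.2 × 1,059,111,936 ≈ 49,731.7 × g
RCF₂ = 1.118 × 10⁻⁵ × 4.2 × (54690)² = 1.118 × 10⁻⁵ × 4.2 × 2,990,996,100 ≈ 140,445.2 × g
Increase = 140,445.2 − 49,731.7 = 90,713.5

91000 × g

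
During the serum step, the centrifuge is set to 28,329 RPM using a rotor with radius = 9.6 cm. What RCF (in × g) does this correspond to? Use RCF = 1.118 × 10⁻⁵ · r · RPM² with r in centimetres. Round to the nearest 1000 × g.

RCF = 1.118 × 10⁻⁵ × r × N²
RCF = 1.118 × 10⁻⁵ × 9.6 × (28329)² = 1.118 × 10⁻⁵ × 9.6 × 802,532,241 ≈ 86,134.2 × g

RCF ≈ 86000 × g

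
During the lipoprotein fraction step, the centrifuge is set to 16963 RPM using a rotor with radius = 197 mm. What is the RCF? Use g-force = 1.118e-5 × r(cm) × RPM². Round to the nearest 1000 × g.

63000 g

r = 197 mm = 19.7 cm
RCF = 1.118 × 10⁻⁵ × 19.7 × (16963)² = 1.118 × 10⁻⁵ × 19.7 × 287,743,369 ≈ 63,374.3 × g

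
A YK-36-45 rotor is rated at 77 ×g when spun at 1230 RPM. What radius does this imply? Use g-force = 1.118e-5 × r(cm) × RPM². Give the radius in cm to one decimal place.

≈ 4.6 cm

RCF = 1.118 × 10⁻⁵ × r × N²
77 = 1.118 × 10⁻⁵ × r × (1230)²
r = 77 / (1.118 × 10⁻⁵ × 1,512,900) = 77 / 16.91422 ≈ 4.552 cm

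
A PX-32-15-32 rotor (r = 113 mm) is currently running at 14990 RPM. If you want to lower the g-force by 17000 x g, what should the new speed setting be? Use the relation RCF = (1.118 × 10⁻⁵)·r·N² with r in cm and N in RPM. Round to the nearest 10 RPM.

≈ 9490 RPM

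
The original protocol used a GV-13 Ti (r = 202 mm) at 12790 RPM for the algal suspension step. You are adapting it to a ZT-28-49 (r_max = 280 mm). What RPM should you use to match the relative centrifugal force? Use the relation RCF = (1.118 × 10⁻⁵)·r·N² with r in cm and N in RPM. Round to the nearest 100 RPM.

Original rotor: r = 202 mm = 20.2 cm
RCF_original = 1.118 × 10⁻⁵ × 20.2 × (12790)² = 1.118 × 10⁻⁵ × 20.2 × 163,584,100 ≈ 36,943.2 × g
Your rotor: r = 280 mm = 28.0 cm
36,943.2 = 1.118 × 10⁻⁵ × 28 × N²
N² = 36,943.2 / (31.304 × 10⁻⁵) = 118,014,311
N ≈ √118,014,311 ≈ 10,863.4

≈ 10900 RPM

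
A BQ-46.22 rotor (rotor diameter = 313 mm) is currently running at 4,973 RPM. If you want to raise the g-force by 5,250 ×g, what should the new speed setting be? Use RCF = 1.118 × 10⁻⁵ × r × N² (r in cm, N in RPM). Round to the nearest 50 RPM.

N₂ ≈ 7400 RPM

r = 313 mm / 2 = 156.5 mm = 15.65 cm
Current RCF = 1.118 × 10⁻⁵ × 15.65 × (4973)² = 1.118 × 10⁻⁵ × 15.65 × 24,730,729 ≈ 4,327.1 × g
Target RCF = 4,327.1 + 5,250 = 9,577.1 × g
N² = 9,577.1 / (17.4967 × 10⁻⁵) = 54,736,607
N ≈ √54,736,607 ≈ 7,398.4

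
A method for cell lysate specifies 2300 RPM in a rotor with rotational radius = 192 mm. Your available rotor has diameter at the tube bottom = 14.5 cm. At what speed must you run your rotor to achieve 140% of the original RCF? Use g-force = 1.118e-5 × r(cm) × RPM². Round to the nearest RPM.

4429 RPM

Original rotor: r = 192 mm = 19.2 cm
RCF = 1.118 × 10⁻⁵ × r × N²
RCF_original = 1.118 × 10⁻⁵ × 19.2 × (2300)² = 1.118 × 10⁻⁵ × 19.2 × 5,290,000 ≈ 1,135.5 × g
Target RCF = 1.4 × 1,135.5 ≈ 1,589.7 × g
Your rotor: r = 14.5 / 2 = 7.25 cm
1,589.7 = 1.118 × 10⁻⁵ × 7.25 × N²
N² = 1,589.7 / (8.1055 × 10⁻⁵) = 19,612,609
N ≈ √19,612,609 ≈ 4,428.6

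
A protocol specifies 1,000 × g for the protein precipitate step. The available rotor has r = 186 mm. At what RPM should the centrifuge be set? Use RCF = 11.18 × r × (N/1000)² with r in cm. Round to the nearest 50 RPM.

≈ 2200 RPM

r = 186 mm = 18.6 cm
1,000 = 11.18 × 18.6 × (N/1000)²
(N/1000)² = 1,000 / 207.948 = 4.808895
N = 1000 × √4.808895 ≈ 2,192.9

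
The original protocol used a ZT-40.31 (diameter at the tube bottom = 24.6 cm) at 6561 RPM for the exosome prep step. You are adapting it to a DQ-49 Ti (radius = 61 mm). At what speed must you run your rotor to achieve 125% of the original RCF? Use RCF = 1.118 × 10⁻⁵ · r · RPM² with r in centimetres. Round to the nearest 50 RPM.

≈ 10400 RPM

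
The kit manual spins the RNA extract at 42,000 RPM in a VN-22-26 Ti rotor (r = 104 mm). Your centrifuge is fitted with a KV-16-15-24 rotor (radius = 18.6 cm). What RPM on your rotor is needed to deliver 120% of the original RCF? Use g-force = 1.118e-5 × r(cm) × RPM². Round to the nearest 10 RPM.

≈ 34400 RPM

Original rotor: r = 104 mm = 10.4 cm
RCF_original = 1.118 × 10⁻⁵ × 10.4 × (42000)² = 1.118 × 10⁻⁵ × 10.4 × 1,764,000,000 ≈ 205,103.8 × g
Target RCF = 1.2 × 205,103.8 ≈ 246,124.6 × g
246,124.6 = 1.118 × 10⁻⁵ × 18.6 × N²
N² = 246,124.6 / (20.7948 × 10⁻⁵) = 1,183,587,243
N ≈ √1,183,587,243 ≈ 34,403.3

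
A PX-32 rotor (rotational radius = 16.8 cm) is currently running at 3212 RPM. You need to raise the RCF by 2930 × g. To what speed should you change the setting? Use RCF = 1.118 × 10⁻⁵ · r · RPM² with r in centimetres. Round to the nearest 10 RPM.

Current RCF = 1.118 × 10⁻⁵ × 16.8 × (3212)² = 1.118 × 10⁻⁵ × 16.8 × 10,316,944 ≈ 1,937.8 × g
Target RCF = 1,937.8 + 2,930 = 4,867.8 × g
N² = 4,867.8 / (18.7824 × 10⁻⁵) = 25,916,816
N ≈ √25,916,816 ≈ 5,090.9

5090 RPM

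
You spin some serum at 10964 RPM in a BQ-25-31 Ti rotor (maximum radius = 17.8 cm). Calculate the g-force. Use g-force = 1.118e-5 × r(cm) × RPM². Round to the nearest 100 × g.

23900 × g

RCF = 1.118 × 10⁻⁵ × 17.8 × (10964)² = 1.118 × 10⁻⁵ × 17.8 × 120,209,296 ≈ 23,922.1 × g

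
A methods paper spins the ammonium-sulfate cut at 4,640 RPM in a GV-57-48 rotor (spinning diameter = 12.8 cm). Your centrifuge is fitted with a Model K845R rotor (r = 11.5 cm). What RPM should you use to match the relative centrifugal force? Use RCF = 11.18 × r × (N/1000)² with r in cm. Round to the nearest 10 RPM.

≈ 3460 RPM

Original rotor: r = 12.8 / 2 = 6.4 cm
RCF = 11.18 × r × (N/1000)²
RCF_original = 11.18 × 6.4 × (4.64)² = 11.18 × 6.4 × 21.5296 ≈ 1,540.5 × g
1,540.5 = 11.18 × 11.5 × (N/1000)²
(N/1000)² = 1,540.5 / 128.57 = 11.9818
N = 1000 × √11.9818 ≈ 3,461.5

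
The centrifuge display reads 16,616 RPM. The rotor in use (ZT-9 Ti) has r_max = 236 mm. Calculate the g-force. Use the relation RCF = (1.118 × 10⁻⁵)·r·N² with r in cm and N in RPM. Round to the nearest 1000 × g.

r = 236 mm = 23.6 cm
RCF = 1.118 × 10⁻⁵ × r × N²
RCF = 1.118 × 10⁻⁵ × 23.6 × (16616)² = 1.118 × 10⁻⁵ × 23.6 × 276,091,456 ≈ 72,846.2 × g

≈ 73000 x g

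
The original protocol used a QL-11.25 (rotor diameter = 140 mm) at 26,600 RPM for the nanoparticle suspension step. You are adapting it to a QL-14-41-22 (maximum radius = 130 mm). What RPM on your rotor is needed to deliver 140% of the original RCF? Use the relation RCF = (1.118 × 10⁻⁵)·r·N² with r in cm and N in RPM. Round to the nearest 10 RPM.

≈ 23100 RPM

Original rotor: r = 140 mm / 2 = 70 mm = 7 cm
RCF_original = 1.118 × 10⁻⁵ × 7 × (26600)² = 1.118 × 10⁻⁵ × 7 × 707,560,000 ≈ 55,373.6 × g
Target RCF = 1.4 × 55,373.6 ≈ 77,523 × g
Your rotor: r = 130 mm = 13.0 cm
77,523 = 1.118 × 10⁻⁵ × 13 × N²
N² = 77,523 / (14.534 × 10⁻⁵) = 533,390,670
N ≈ √533,390,670 ≈ 23,095.3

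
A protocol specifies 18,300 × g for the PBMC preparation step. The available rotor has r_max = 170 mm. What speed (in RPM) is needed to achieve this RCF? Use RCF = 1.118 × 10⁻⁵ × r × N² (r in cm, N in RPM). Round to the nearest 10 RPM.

r = 170 mm = 17.0 cm
18,300 = 1.118 × 10⁻⁵ × 17 × N²
N² = 18,300 / (19.006 × 10⁻⁵) = 96,285,384
N ≈ √96,285,384 ≈ 9,812.5

N ≈ 9810 RPM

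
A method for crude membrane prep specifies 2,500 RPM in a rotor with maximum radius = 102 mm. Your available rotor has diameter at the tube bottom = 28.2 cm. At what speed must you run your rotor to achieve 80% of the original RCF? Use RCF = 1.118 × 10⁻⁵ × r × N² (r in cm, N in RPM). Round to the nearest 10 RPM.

1900 RPM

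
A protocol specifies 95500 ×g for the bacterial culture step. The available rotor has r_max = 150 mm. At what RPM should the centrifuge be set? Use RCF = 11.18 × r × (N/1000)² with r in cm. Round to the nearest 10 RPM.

r = 150 mm = 15.0 cm
95,500 = 11.18 × 15 × (N/1000)²
(N/1000)² = 95,500 / 167.7 = 569.4693
N = 1000 × √569.4693 ≈ 23,863.6

23860 RPM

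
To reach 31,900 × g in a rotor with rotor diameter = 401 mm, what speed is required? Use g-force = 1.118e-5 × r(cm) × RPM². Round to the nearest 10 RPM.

r = 401 mm / 2 = 200.5 mm = 20.05 cm
31,900 = 1.118 × 10⁻⁵ × 20.05 × N²
N² = 31,900 / (22.4159 × 10⁻⁵) = 142,309,700
N ≈ √142,309,700 ≈ 11,929.4

≈ 11930 RPM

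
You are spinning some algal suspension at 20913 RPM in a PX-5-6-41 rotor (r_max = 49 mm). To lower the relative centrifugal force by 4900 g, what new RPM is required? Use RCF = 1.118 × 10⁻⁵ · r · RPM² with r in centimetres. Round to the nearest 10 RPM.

r = 49 mm = 4.9 cm
Current RCF = 1.118 × 10⁻⁵ × 4.9 × (20913)² = 1.118 × 10⁻⁵ × 4.9 × 437,353,569 ≈ 23,959.1 × g
Target RCF = 23,959.1 − 4,900 = 19,059.1 × g
N² = 19,059.1 / (5.4782 × 10⁻⁵) = 347,908,072
N ≈ √347,908,072 ≈ 18,652.3

≈ 18650 RPM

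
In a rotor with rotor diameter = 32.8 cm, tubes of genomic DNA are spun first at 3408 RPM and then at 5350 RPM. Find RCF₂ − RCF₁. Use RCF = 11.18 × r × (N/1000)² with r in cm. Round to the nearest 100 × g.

3100 g

r = 32.8 / 2 = 16.4 cm
RCF₁ = 11.18 × 16.4 × (3.408)² = 11.18 × 16.4 × 11.614464 ≈ 2,129.5 × g
RCF₂ = 11.18 × 16.4 × (5.35)² = 11.18 × 16.4 × 28.6225 ≈ 5,248 × g
Increase = 5,248 − 2,129.5 = 3,118.5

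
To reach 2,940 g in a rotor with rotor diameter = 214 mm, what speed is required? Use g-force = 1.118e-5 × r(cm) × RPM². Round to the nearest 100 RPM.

r = 214 mm / 2 = 107 mm = 10.7 cm
RCF = 1.118 × 10⁻⁵ × r × N²
2,940 = 1.118 × 10⁻⁵ × 10.7 × N²
N² = 2,940 / (11.9626 × 10⁻⁵) = 24,576,597
N ≈ √24,576,597 ≈ 4,957.5

≈ 5000 RPM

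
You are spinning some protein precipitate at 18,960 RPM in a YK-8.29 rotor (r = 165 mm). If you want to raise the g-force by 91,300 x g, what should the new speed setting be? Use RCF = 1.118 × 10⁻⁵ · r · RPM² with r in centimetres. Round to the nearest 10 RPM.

r = 165 mm = 16.5 cm
Current RCF = 1.118 × 10⁻⁵ × 16.5 × (18960)² = 1.118 × 10⁻⁵ × 16.5 × 359,481,600 ≈ 66,313.6 × g
Target RCF = 66,313.6 + 91,300 = 157,613.6 × g
N² = 157,613.6 / (18.447 × 10⁻⁵) = 854,413,184
N ≈ √854,413,184 ≈ 29,230.3

≈ 29230 RPM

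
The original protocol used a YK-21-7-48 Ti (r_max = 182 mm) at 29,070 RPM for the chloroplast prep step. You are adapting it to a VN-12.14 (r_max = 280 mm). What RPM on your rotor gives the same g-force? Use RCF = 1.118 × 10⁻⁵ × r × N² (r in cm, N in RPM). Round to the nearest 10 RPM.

Original rotor: r = 182 mm = 18.2 cm
RCF = 1.118 × 10⁻⁵ × r × N²
RCF_original = 1.118 × 10⁻⁵ × 18.2 × (29070)² = 1.118 × 10⁻⁵ × 18.2 × 845,064,900 ≈ 171,950.4 × g
Your rotor: r = 280 mm = 28.0 cm
171,950.4 = 1.118 × 10⁻⁵ × 28 × N²
N² = 171,950.4 / (31.304 × 10⁻⁵) = 549,292,103
N ≈ √549,292,103 ≈ 23,437.0

23440 RPM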